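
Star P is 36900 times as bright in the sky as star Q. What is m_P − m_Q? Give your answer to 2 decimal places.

Pogson: Δm = −2.5 log₁₀(ratio) = −2.5 log₁₀(36900) = −2.5 × 4.5670 = -11.418
Star P is brighter, so it has the smaller magnitude: the difference is negative.

m_P − m_Q ≈ -11.42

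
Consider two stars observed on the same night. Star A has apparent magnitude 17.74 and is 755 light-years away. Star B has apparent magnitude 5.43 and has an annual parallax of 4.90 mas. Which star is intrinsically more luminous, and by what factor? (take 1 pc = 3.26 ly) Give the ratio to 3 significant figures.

Star B is more luminous, by a factor of 65200.

Star A: d = 755 ly / 3.26 = 231.6 pc
Star A: M = m − 5 log₁₀ d + 5 = 17.74 − 5·2.3647 + 5 = 10.916
Star B: p = 4.90 mas = 4.90×10^-3″ → d = 1/p = 204.1 pc
Star B: M = m − 5 log₁₀ d + 5 = 5.43 − 5·2.3098 + 5 = -1.119
ΔM = M_A − M_B = 10.916 − (-1.119) = 12.035; smaller M is more luminous → Star B.
L ratio = 10^(0.4 |ΔM|) = 10^4.814 = 65190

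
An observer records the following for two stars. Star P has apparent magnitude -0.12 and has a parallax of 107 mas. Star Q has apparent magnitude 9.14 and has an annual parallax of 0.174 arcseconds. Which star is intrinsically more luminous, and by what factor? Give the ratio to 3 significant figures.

Star P is more luminous, by a factor of 13400.

Star P: p = 107 mas = 0.107″ → d = 1/p = 9.346 pc
Star P: M = m − 5 log₁₀ d + 5 = -0.12 − 5·0.9706 + 5 = 0.027
Star Q: d = 1/p = 1/0.174″ = 5.747 pc
Star Q: M = m − 5 log₁₀ d + 5 = 9.14 − 5·0.7595 + 5 = 10.343
ΔM = M_P − M_Q = 0.027 − (10.343) = -10.316; smaller M is more luminous → Star P.
L ratio = 10^(0.4 |ΔM|) = 10^4.126 = 13380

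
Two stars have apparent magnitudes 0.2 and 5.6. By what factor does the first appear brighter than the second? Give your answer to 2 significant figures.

140

Δm = 0.2 − (5.6) = -5.4
Flux ratio = 10^(−0.4 Δm) = 10^(−0.4 × -5.4) = 10^2.160 = 144.5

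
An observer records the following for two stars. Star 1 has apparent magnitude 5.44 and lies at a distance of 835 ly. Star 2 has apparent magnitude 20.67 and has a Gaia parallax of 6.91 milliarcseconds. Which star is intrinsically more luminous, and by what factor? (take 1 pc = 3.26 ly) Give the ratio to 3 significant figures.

Star 1 is more luminous, by a factor of 3.87×10^6.

Star 1: d = 835 ly / 3.26 = 256.1 pc
Star 1: M = m − 5 log₁₀ d + 5 = 5.44 − 5·2.4085 + 5 = -1.602
Star 2: p = 6.91 mas = 6.91×10^-3″ → d = 1/p = 144.7 pc
Star 2: M = m − 5 log₁₀ d + 5 = 20.67 − 5·2.1605 + 5 = 14.867
ΔM = M_1 − M_2 = -1.602 − (14.867) = -16.470; smaller M is more luminous → Star 1.
L ratio = 10^(0.4 |ΔM|) = 10^6.588 = 3.872×10^6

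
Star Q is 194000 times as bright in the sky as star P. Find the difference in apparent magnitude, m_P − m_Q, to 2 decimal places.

m_P − m_Q ≈ 13.22

Pogson: Δm = −2.5 log₁₀(ratio) = −2.5 log₁₀(194000) = −2.5 × 5.2878 = -13.220
Star Q is brighter so has the smaller magnitude: m_P − m_Q is positive.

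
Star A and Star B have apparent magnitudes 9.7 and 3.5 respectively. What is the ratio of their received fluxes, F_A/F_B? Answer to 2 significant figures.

Magnitude difference = 6.2
Flux ratio = 10^(−0.4 Δm) = 10^(−0.4 × 6.2) = 10^-2.480 = 3.311×10^-3

F_A/F_B ≈ 3.3×10^-3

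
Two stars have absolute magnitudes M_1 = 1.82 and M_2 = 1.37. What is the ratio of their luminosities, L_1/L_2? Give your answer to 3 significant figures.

L_1/L_2 ≈ 0.661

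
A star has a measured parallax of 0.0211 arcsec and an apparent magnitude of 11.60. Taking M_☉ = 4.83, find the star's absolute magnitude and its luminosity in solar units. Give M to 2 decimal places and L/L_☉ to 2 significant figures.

M ≈ 8.22; L/L_☉ ≈ 0.044

d = 1/p = 1/0.0211″ = 47.39 pc
M = m − 5 log₁₀ d + 5 = 11.60 − 5·1.6757 + 5 = 8.221
M − M_☉ = 8.221 − 4.83 = 3.391
L/L_☉ = 10^(−0.4 × 3.391) = 0.04400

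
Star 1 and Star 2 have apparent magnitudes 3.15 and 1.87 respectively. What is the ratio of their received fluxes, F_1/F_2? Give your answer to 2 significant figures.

Δm = 3.15 − (1.87) = 1.28
Flux ratio = 10^(−0.4 Δm) = 10^(−0.4 × 1.28) = 10^-0.512 = 0.3076

F_1/F_2 ≈ 0.31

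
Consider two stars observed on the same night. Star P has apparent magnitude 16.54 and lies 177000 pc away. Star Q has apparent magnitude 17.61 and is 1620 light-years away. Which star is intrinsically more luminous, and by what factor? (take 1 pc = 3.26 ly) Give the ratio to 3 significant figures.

Star P: M = m − 5 log₁₀ d + 5 = 16.54 − 5·5.2480 + 5 = -4.700
Star Q: d = 1620 ly / 3.26 = 496.9 pc
Star Q: M = m − 5 log₁₀ d + 5 = 17.61 − 5·2.6963 + 5 = 9.129
ΔM = M_P − M_Q = -4.700 − (9.129) = -13.828; smaller M is more luminous → Star P.
L ratio = 10^(0.4 |ΔM|) = 10^5.531 = 339900

Star P is more luminous, by a factor of 340000.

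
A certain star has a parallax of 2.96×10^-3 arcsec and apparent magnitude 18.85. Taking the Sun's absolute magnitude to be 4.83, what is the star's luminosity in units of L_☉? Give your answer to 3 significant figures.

L/L_☉ ≈ 2.81×10^-3

d = 1/p = 1/2.96×10^-3″ = 337.8 pc
M = m − 5 log₁₀ d + 5 = 18.85 − 5·2.5287 + 5 = 11.206
M − M_☉ = 11.206 − 4.83 = 6.376
L/L_☉ = 10^(−0.4 × 6.376) = 2.815×10^-3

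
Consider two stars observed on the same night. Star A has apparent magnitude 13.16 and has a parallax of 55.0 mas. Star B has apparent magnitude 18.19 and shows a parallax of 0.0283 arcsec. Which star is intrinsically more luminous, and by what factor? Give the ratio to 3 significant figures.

Star A is more luminous, by a factor of 27.2.

Star A: p = 55.0 mas = 0.0550″ → d = 1/p = 18.18 pc
Star A: M = m − 5 log₁₀ d + 5 = 13.16 − 5·1.2596 + 5 = 11.862
Star B: d = 1/p = 1/0.0283″ = 35.34 pc
Star B: M = m − 5 log₁₀ d + 5 = 18.19 − 5·1.5482 + 5 = 15.449
ΔM = M_A − M_B = 11.862 − (15.449) = -3.587; smaller M is more luminous → Star A.
L ratio = 10^(0.4 |ΔM|) = 10^1.435 = 27.22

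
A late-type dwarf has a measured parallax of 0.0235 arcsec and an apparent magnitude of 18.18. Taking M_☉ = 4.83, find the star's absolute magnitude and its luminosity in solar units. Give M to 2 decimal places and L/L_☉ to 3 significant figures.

d = 1/p = 1/0.0235″ = 42.55 pc
M = m − 5 log₁₀ d + 5 = 18.18 − 5·1.6289 + 5 = 15.035
M − M_☉ = 15.035 − 4.83 = 10.205
L/L_☉ = 10^(−0.4 × 10.205) = 8.277×10^-5

M ≈ 15.04; L/L_☉ ≈ 8.28×10^-5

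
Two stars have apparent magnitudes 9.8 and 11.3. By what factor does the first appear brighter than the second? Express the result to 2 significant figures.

Magnitude difference = -1.5
Flux ratio = 10^(−0.4 Δm) = 10^(−0.4 × -1.5) = 10^0.600 = 3.981

4.0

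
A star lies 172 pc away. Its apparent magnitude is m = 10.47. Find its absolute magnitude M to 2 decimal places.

M ≈ 4.29

5 log₁₀(d/10 pc) = 5 log₁₀(172.0) − 5 = 6.178
M = m − 5 log₁₀(d/10) = 10.47 − 6.178 = 4.292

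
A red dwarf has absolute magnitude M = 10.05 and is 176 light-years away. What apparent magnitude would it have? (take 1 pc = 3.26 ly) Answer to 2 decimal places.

d = 176 ly / 3.26 = 53.99 pc
m = M + 5 log₁₀ d − 5 = 10.05 + 5·1.7323 − 5 = 13.711

m ≈ 13.71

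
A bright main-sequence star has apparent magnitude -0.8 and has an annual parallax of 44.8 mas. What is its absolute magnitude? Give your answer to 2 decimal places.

M ≈ -2.54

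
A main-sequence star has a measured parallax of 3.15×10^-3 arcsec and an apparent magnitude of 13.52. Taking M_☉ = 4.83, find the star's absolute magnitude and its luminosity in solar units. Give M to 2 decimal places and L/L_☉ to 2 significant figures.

d = 1/p = 1/3.15×10^-3″ = 317.5 pc
M = m − 5 log₁₀ d + 5 = 13.52 − 5·2.5017 + 5 = 6.012
M − M_☉ = 6.012 − 4.83 = 1.182
L/L_☉ = 10^(−0.4 × 1.182) = 0.3368

M ≈ 6.01; L/L_☉ ≈ 0.34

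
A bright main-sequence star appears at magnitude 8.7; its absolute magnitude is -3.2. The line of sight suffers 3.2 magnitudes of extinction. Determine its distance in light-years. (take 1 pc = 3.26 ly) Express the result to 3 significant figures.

d ≈ 1790 ly

m − M = 5 log₁₀(d/10 pc) + A  ⇒  8.7 − (-3.2) − 3.2 = 5 log₁₀(d/10)
8.700 = 5 log₁₀(d/10)
log₁₀ d = (m − M − A)/5 + 1 = 2.7400
d = 10^2.7400 = 549.5 pc
= 1792 ly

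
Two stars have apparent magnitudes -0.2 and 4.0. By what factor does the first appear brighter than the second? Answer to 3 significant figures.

47.9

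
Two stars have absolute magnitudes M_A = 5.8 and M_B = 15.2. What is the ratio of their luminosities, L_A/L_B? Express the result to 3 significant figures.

L_A/L_B ≈ 5750

ΔM = M_A − M_B = -9.4
L_A/L_B = 10^(−0.4 ΔM) = 10^3.760 = 5754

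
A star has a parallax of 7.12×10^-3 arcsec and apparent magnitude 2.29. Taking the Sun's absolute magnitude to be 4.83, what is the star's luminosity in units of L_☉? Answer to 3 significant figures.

d = 1/p = 1/7.12×10^-3″ = 140.4 pc
M = m − 5 log₁₀ d + 5 = 2.29 − 5·2.1475 + 5 = -3.448
M − M_☉ = -3.448 − 4.83 = -8.278
L/L_☉ = 10^(−0.4 × -8.278) = 2047

L/L_☉ ≈ 2050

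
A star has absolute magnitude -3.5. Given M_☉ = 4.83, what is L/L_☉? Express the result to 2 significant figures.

M − M_☉ = -3.5 − 4.83 = -8.330
L/L_☉ = 10^(−0.4 (M − M_☉)) = 10^3.332 = 2148

L/L_☉ ≈ 2100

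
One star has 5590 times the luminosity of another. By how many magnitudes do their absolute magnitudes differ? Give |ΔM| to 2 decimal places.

Pogson: ΔM = −2.5 log₁₀(ratio) = −2.5 log₁₀(5590) = −2.5 × 3.7474 = -9.369

|ΔM| ≈ 9.37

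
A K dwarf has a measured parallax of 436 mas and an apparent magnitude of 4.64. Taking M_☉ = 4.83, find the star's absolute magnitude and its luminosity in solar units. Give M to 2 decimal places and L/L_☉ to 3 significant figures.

M ≈ 7.84; L/L_☉ ≈ 0.0627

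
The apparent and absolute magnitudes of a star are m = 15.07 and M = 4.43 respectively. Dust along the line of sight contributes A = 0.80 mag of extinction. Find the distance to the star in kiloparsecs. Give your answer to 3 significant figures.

d ≈ 0.929 kpc

m − M = 5 log₁₀(d/10 pc) + A  ⇒  15.07 − (4.43) − 0.80 = 5 log₁₀(d/10)
9.840 = 5 log₁₀(d/10)
log₁₀ d = (m − M − A)/5 + 1 = 2.9680
d = 10^2.9680 = 929.0 pc
= 0.9290 kpc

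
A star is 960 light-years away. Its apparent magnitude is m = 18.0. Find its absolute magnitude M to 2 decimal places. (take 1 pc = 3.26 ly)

M ≈ 10.65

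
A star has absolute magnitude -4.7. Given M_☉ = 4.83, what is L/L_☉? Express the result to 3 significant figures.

M − M_☉ = -4.7 − 4.83 = -9.530
L/L_☉ = 10^(−0.4 (M − M_☉)) = 10^3.812 = 6486

L/L_☉ ≈ 6490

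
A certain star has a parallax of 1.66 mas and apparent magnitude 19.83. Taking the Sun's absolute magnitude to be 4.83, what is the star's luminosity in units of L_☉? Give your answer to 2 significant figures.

d = 1/p = 1000/1.66 mas = 602.4 pc
M = m − 5 log₁₀ d + 5 = 19.83 − 5·2.7799 + 5 = 10.931
M − M_☉ = 10.931 − 4.83 = 6.101
L/L_☉ = 10^(−0.4 × 6.101) = 3.629×10^-3

L/L_☉ ≈ 3.6×10^-3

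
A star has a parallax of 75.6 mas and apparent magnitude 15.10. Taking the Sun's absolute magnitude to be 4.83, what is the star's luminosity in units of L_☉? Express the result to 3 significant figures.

L/L_☉ ≈ 1.36×10^-4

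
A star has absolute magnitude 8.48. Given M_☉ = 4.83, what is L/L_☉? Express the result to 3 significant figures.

M − M_☉ = 8.48 − 4.83 = 3.650
L/L_☉ = 10^(−0.4 (M − M_☉)) = 10^-1.460 = 0.03467

L/L_☉ ≈ 0.0347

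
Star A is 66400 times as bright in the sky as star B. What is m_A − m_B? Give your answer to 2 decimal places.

m_A − m_B ≈ -12.06

Pogson: Δm = −2.5 log₁₀(ratio) = −2.5 log₁₀(66400) = −2.5 × 4.8222 = -12.055
Star A is brighter, so it has the smaller magnitude: the difference is negative.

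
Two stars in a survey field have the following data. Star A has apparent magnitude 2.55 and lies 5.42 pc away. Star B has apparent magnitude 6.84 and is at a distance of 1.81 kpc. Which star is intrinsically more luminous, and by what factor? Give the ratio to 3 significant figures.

Star A: M = m − 5 log₁₀ d + 5 = 2.55 − 5·0.7340 + 5 = 3.880
Star B: d = 1.81 kpc = 1810 pc
Star B: M = m − 5 log₁₀ d + 5 = 6.84 − 5·3.2577 + 5 = -4.448
ΔM = M_A − M_B = 3.880 − (-4.448) = 8.328; smaller M is more luminous → Star B.
L ratio = 10^(0.4 |ΔM|) = 10^3.331 = 2145

Star B is more luminous, by a factor of 2140.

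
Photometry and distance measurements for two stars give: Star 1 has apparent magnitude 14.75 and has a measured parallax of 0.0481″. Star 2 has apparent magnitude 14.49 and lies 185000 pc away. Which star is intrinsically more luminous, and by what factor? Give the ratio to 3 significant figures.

Star 1: d = 1/p = 1/0.0481″ = 20.79 pc
Star 1: M = m − 5 log₁₀ d + 5 = 14.75 − 5·1.3179 + 5 = 13.161
Star 2: M = m − 5 log₁₀ d + 5 = 14.49 − 5·5.2672 + 5 = -6.846
ΔM = M_1 − M_2 = 13.161 − (-6.846) = 20.007; smaller M is more luminous → Star 2.
L ratio = 10^(0.4 |ΔM|) = 10^8.003 = 1.006×10^8

Star 2 is more luminous, by a factor of 1.01×10^8.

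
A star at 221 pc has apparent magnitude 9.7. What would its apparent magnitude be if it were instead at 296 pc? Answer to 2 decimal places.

Flux ∝ 1/d², so Δm = 5 log₁₀(d₂/d₁) = 5 log₁₀(296/221) = 0.634
m₂ = m₁ + Δm = 9.7 + (0.634) = 10.334

m ≈ 10.33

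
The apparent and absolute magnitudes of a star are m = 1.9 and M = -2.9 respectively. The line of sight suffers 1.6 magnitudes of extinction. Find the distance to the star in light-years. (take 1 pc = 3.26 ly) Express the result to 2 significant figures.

d ≈ 140 ly

m − M = 5 log₁₀(d/10 pc) + A  ⇒  1.9 − (-2.9) − 1.6 = 5 log₁₀(d/10)
3.200 = 5 log₁₀(d/10)
log₁₀ d = (m − M − A)/5 + 1 = 1.6400
d = 10^1.6400 = 43.65 pc
= 142.3 ly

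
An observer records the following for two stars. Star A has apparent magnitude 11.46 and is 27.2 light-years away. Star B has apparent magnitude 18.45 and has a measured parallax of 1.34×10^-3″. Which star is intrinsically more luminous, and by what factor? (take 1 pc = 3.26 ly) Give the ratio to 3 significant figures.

Star B is more luminous, by a factor of 12.8.

Star A: d = 27.2 ly / 3.26 = 8.344 pc
Star A: M = m − 5 log₁₀ d + 5 = 11.46 − 5·0.9214 + 5 = 11.853
Star B: d = 1/p = 1/1.34×10^-3″ = 746.3 pc
Star B: M = m − 5 log₁₀ d + 5 = 18.45 − 5·2.8729 + 5 = 9.086
ΔM = M_A − M_B = 11.853 − (9.086) = 2.768; smaller M is more luminous → Star B.
L ratio = 10^(0.4 |ΔM|) = 10^1.107 = 12.80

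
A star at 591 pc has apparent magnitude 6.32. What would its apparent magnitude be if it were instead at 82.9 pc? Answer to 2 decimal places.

m ≈ 2.05

Flux ∝ 1/d², so Δm = 5 log₁₀(d₂/d₁) = 5 log₁₀(82.9/591) = -4.265
m₂ = m₁ + Δm = 6.32 + (-4.265) = 2.055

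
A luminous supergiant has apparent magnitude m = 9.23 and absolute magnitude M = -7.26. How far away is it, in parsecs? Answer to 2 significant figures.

d ≈ 20000 pc

Distance modulus: m − M = 9.23 − (-7.26) = 16.490
m − M = 5 log₁₀ d − 5
log₁₀ d = (m − M)/5 + 1 = 4.2980
d = 10^4.2980 = 19860 pc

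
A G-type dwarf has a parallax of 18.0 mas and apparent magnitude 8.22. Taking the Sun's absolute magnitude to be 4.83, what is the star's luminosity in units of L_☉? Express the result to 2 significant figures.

d = 1/p = 1000/18.0 mas = 55.56 pc
M = m − 5 log₁₀ d + 5 = 8.22 − 5·1.7447 + 5 = 4.496
M − M_☉ = 4.496 − 4.83 = -0.334
L/L_☉ = 10^(−0.4 × -0.334) = 1.360

L/L_☉ ≈ 1.4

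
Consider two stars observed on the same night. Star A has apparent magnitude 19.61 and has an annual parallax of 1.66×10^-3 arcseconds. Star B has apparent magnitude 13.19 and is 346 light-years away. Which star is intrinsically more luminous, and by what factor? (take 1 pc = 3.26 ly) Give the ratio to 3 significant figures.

Star A: d = 1/p = 1/1.66×10^-3″ = 602.4 pc
Star A: M = m − 5 log₁₀ d + 5 = 19.61 − 5·2.7799 + 5 = 10.711
Star B: d = 346 ly / 3.26 = 106.1 pc
Star B: M = m − 5 log₁₀ d + 5 = 13.19 − 5·2.0259 + 5 = 8.061
ΔM = M_A − M_B = 10.711 − (8.061) = 2.650; smaller M is more luminous → Star B.
L ratio = 10^(0.4 |ΔM|) = 10^1.060 = 11.48

Star B is more luminous, by a factor of 11.5.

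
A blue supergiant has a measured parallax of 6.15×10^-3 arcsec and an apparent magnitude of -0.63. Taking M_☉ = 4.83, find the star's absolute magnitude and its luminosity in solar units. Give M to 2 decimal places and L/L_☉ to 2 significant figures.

M ≈ -6.69; L/L_☉ ≈ 40000

d = 1/p = 1/6.15×10^-3″ = 162.6 pc
M = m − 5 log₁₀ d + 5 = -0.63 − 5·2.2111 + 5 = -6.686
M − M_☉ = -6.686 − 4.83 = -11.516
L/L_☉ = 10^(−0.4 × -11.516) = 40390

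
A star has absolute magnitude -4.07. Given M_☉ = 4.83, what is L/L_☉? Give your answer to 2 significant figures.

M − M_☉ = -4.07 − 4.83 = -8.900
L/L_☉ = 10^(−0.4 (M − M_☉)) = 10^3.560 = 3631

L/L_☉ ≈ 3600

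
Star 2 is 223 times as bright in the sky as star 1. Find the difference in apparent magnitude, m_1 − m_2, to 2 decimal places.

Pogson: Δm = −2.5 log₁₀(ratio) = −2.5 log₁₀(223) = −2.5 × 2.3483 = -5.871
Star 2 is brighter so has the smaller magnitude: m_1 − m_2 is positive.

m_1 − m_2 ≈ 5.87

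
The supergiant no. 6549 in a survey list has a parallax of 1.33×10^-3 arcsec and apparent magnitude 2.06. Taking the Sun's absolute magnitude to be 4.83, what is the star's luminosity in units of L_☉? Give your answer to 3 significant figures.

d = 1/p = 1/1.33×10^-3″ = 751.9 pc
M = m − 5 log₁₀ d + 5 = 2.06 − 5·2.8761 + 5 = -7.321
M − M_☉ = -7.321 − 4.83 = -12.151
L/L_☉ = 10^(−0.4 × -12.151) = 72490

L/L_☉ ≈ 72500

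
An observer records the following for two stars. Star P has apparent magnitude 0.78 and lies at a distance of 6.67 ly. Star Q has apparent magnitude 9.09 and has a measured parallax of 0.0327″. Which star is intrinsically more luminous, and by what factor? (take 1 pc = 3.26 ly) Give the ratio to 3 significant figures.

Star P: d = 6.67 ly / 3.26 = 2.046 pc
Star P: M = m − 5 log₁₀ d + 5 = 0.78 − 5·0.3109 + 5 = 4.225
Star Q: d = 1/p = 1/0.0327″ = 30.58 pc
Star Q: M = m − 5 log₁₀ d + 5 = 9.09 − 5·1.4855 + 5 = 6.663
ΔM = M_P − M_Q = 4.225 − (6.663) = -2.437; smaller M is more luminous → Star P.
L ratio = 10^(0.4 |ΔM|) = 10^0.975 = 9.439

Star P is more luminous, by a factor of 9.44.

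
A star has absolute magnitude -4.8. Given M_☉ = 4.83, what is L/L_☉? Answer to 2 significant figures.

L/L_☉ ≈ 7100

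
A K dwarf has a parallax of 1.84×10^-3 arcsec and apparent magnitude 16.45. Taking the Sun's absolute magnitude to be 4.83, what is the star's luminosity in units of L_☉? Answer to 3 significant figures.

L/L_☉ ≈ 0.0664

d = 1/p = 1/1.84×10^-3″ = 543.5 pc
M = m − 5 log₁₀ d + 5 = 16.45 − 5·2.7352 + 5 = 7.774
M − M_☉ = 7.774 − 4.83 = 2.944
L/L_☉ = 10^(−0.4 × 2.944) = 0.06643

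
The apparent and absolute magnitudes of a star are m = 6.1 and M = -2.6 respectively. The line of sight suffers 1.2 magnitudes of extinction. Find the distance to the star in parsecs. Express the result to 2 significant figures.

d ≈ 320 pc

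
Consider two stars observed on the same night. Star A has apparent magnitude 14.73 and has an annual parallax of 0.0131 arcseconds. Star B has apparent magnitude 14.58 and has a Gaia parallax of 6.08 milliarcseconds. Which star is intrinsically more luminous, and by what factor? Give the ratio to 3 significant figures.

Star B is more luminous, by a factor of 5.33.

Star A: d = 1/p = 1/0.0131″ = 76.34 pc
Star A: M = m − 5 log₁₀ d + 5 = 14.73 − 5·1.8827 + 5 = 10.316
Star B: p = 6.08 mas = 6.08×10^-3″ → d = 1/p = 164.5 pc
Star B: M = m − 5 log₁₀ d + 5 = 14.58 − 5·2.2161 + 5 = 8.500
ΔM = M_A − M_B = 10.316 − (8.500) = 1.817; smaller M is more luminous → Star B.
L ratio = 10^(0.4 |ΔM|) = 10^0.727 = 5.330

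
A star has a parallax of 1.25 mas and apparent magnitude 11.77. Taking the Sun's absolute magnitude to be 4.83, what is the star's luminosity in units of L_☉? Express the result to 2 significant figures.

L/L_☉ ≈ 11

d = 1/p = 1000/1.25 mas = 800.0 pc
M = m − 5 log₁₀ d + 5 = 11.77 − 5·2.9031 + 5 = 2.255
M − M_☉ = 2.255 − 4.83 = -2.575
L/L_☉ = 10^(−0.4 × -2.575) = 10.72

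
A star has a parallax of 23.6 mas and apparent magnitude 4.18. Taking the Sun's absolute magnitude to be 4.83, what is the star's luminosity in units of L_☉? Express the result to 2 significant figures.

L/L_☉ ≈ 33

d = 1/p = 1000/23.6 mas = 42.37 pc
M = m − 5 log₁₀ d + 5 = 4.18 − 5·1.6271 + 5 = 1.045
M − M_☉ = 1.045 − 4.83 = -3.785
L/L_☉ = 10^(−0.4 × -3.785) = 32.67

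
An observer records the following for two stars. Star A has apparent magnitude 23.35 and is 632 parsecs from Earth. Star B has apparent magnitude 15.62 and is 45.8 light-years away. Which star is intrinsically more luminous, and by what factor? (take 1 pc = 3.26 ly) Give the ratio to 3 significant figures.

Star A: M = m − 5 log₁₀ d + 5 = 23.35 − 5·2.8007 + 5 = 14.346
Star B: d = 45.8 ly / 3.26 = 14.05 pc
Star B: M = m − 5 log₁₀ d + 5 = 15.62 − 5·1.1476 + 5 = 14.882
ΔM = M_A − M_B = 14.346 − (14.882) = -0.535; smaller M is more luminous → Star A.
L ratio = 10^(0.4 |ΔM|) = 10^0.214 = 1.637

Star A is more luminous, by a factor of 1.64.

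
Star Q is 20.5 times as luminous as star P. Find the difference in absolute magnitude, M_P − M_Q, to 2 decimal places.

M_P − M_Q ≈ 3.28

Pogson: ΔM = −2.5 log₁₀(ratio) = −2.5 log₁₀(20.5) = −2.5 × 1.3118 = -3.279
Star Q is brighter so has the smaller magnitude: M_P − M_Q is positive.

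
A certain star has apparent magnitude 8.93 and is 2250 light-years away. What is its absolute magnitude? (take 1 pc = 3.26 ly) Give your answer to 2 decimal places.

d = 2250 ly / 3.26 = 690.2 pc
5 log₁₀(d/10 pc) = 5 log₁₀(690.2) − 5 = 9.195
M = m − 5 log₁₀(d/10) = 8.93 − 9.195 = -0.265

M ≈ -0.26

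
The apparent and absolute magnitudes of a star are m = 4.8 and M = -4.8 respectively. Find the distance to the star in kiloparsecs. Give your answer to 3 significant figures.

d ≈ 0.832 kpc

μ = m − M = 9.600
m − M = 5 log₁₀ d − 5
log₁₀ d = (m − M)/5 + 1 = 2.9200
d = 10^2.9200 = 831.8 pc
= 0.8318 kpc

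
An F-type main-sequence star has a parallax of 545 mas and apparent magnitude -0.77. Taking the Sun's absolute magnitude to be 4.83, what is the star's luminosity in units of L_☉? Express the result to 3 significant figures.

d = 1/p = 1000/545 mas = 1.835 pc
M = m − 5 log₁₀ d + 5 = -0.77 − 5·0.2636 + 5 = 2.912
M − M_☉ = 2.912 − 4.83 = -1.918
L/L_☉ = 10^(−0.4 × -1.918) = 5.851

L/L_☉ ≈ 5.85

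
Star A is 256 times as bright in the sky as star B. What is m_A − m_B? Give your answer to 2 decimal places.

Pogson: Δm = −2.5 log₁₀(ratio) = −2.5 log₁₀(256) = −2.5 × 2.4082 = -6.021
Star A is brighter, so it has the smaller magnitude: the difference is negative.

m_A − m_B ≈ -6.02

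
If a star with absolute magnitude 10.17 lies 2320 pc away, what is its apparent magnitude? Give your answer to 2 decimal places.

m ≈ 22.00

m = M + 5 log₁₀ d − 5 = 10.17 + 5·3.3655 − 5 = 21.997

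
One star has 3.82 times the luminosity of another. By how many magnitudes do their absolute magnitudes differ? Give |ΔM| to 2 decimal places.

|ΔM| ≈ 1.46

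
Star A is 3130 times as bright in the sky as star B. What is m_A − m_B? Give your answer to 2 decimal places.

m_A − m_B ≈ -8.74

Pogson: Δm = −2.5 log₁₀(ratio) = −2.5 log₁₀(3130) = −2.5 × 3.4955 = -8.739
Star A is brighter, so it has the smaller magnitude: the difference is negative.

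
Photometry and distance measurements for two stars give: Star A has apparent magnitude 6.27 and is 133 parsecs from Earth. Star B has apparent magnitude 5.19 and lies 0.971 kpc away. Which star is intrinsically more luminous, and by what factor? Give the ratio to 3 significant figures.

Star B is more luminous, by a factor of 144.

Star A: M = m − 5 log₁₀ d + 5 = 6.27 − 5·2.1239 + 5 = 0.651
Star B: d = 0.971 kpc = 971.0 pc
Star B: M = m − 5 log₁₀ d + 5 = 5.19 − 5·2.9872 + 5 = -4.746
ΔM = M_A − M_B = 0.651 − (-4.746) = 5.397; smaller M is more luminous → Star B.
L ratio = 10^(0.4 |ΔM|) = 10^2.159 = 144.1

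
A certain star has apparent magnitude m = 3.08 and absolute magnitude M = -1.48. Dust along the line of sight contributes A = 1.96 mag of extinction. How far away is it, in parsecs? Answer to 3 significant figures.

m − M = 5 log₁₀(d/10 pc) + A  ⇒  3.08 − (-1.48) − 1.96 = 5 log₁₀(d/10)
2.600 = 5 log₁₀(d/10)
log₁₀ d = (m − M − A)/5 + 1 = 1.5200
d = 10^1.5200 = 33.11 pc

d ≈ 33.1 pc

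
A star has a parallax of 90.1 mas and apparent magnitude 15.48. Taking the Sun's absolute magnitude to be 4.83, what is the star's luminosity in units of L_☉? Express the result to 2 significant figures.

d = 1/p = 1000/90.1 mas = 11.10 pc
M = m − 5 log₁₀ d + 5 = 15.48 − 5·1.0453 + 5 = 15.254
M − M_☉ = 15.254 − 4.83 = 10.424
L/L_☉ = 10^(−0.4 × 10.424) = 6.769×10^-5

L/L_☉ ≈ 6.8×10^-5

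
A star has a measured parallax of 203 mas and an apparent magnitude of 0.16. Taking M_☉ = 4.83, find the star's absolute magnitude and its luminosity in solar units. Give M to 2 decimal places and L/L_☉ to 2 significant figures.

M ≈ 1.70; L/L_☉ ≈ 18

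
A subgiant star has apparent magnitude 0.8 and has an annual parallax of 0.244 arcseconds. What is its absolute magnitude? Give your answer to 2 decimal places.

d = 1/p = 1/0.244″ = 4.098 pc
5 log₁₀(d/10 pc) = 5 log₁₀(4.098) − 5 = -1.937
M = m − 5 log₁₀(d/10) = 0.8 + 1.937 = 2.737

M ≈ 2.74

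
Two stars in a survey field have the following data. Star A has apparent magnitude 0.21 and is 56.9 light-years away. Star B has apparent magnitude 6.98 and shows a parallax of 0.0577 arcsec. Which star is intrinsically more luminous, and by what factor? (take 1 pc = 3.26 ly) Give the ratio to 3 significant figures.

Star A is more luminous, by a factor of 518.

Star A: d = 56.9 ly / 3.26 = 17.45 pc
Star A: M = m − 5 log₁₀ d + 5 = 0.21 − 5·1.2419 + 5 = -0.999
Star B: d = 1/p = 1/0.0577″ = 17.33 pc
Star B: M = m − 5 log₁₀ d + 5 = 6.98 − 5·1.2388 + 5 = 5.786
ΔM = M_A − M_B = -0.999 − (5.786) = -6.785; smaller M is more luminous → Star A.
L ratio = 10^(0.4 |ΔM|) = 10^2.714 = 517.8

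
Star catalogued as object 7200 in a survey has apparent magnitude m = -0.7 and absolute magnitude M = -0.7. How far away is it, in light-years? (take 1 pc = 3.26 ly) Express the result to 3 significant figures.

Distance modulus: m − M = -0.7 − (-0.7) = 0.000
m − M = 5 log₁₀ d − 5
log₁₀ d = (m − M)/5 + 1 = 1.0000
d = 10^1.0000 = 10.00 pc
= 32.60 ly

d ≈ 32.6 ly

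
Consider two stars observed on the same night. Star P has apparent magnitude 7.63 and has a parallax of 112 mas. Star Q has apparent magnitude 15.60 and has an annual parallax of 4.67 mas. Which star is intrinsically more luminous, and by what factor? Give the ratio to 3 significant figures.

Star P is more luminous, by a factor of 2.68.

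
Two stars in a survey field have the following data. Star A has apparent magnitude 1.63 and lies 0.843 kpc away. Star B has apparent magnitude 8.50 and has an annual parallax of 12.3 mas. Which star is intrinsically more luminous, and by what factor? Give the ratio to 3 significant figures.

Star A is more luminous, by a factor of 60200.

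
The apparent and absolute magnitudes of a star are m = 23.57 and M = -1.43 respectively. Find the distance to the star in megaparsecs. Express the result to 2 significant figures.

μ = m − M = 25.000
m − M = 5 log₁₀ d − 5
log₁₀ d = (m − M)/5 + 1 = 6.0000
d = 10^6.0000 = 1.000×10^6 pc
= 1.000 Mpc

d ≈ 1.0 Mpc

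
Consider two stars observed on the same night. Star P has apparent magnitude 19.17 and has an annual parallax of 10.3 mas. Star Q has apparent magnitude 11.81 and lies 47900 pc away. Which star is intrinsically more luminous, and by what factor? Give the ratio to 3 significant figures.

Star P: p = 10.3 mas = 0.0103″ → d = 1/p = 97.09 pc
Star P: M = m − 5 log₁₀ d + 5 = 19.17 − 5·1.9872 + 5 = 14.234
Star Q: M = m − 5 log₁₀ d + 5 = 11.81 − 5·4.6803 + 5 = -6.592
ΔM = M_P − M_Q = 14.234 − (-6.592) = 20.826; smaller M is more luminous → Star Q.
L ratio = 10^(0.4 |ΔM|) = 10^8.330 = 2.140×10^8

Star Q is more luminous, by a factor of 2.14×10^8.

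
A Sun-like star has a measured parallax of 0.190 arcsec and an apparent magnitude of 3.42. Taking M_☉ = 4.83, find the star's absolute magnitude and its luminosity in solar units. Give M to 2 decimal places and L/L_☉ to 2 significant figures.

M ≈ 4.81; L/L_☉ ≈ 1.0

d = 1/p = 1/0.190″ = 5.263 pc
M = m − 5 log₁₀ d + 5 = 3.42 − 5·0.7212 + 5 = 4.814
M − M_☉ = 4.814 − 4.83 = -0.016
L/L_☉ = 10^(−0.4 × -0.016) = 1.015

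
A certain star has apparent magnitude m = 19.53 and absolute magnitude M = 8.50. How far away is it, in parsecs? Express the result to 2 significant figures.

Distance modulus: m − M = 19.53 − (8.50) = 11.030
m − M = 5 log₁₀ d − 5
log₁₀ d = (m − M)/5 + 1 = 3.2060
d = 10^3.2060 = 1607 pc

d ≈ 1600 pc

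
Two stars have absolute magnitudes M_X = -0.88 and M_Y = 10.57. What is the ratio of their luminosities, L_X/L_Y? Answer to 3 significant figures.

ΔM = M_X − M_Y = -11.45
L_X/L_Y = 10^(−0.4 ΔM) = 10^4.580 = 38020

L_X/L_Y ≈ 38000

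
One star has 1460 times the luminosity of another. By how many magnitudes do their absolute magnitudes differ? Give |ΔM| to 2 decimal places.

|ΔM| ≈ 7.91

Pogson: ΔM = −2.5 log₁₀(ratio) = −2.5 log₁₀(1460) = −2.5 × 3.1644 = -7.911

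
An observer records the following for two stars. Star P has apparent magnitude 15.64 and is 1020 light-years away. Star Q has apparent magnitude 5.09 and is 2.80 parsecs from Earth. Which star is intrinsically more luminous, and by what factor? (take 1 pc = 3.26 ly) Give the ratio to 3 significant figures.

Star Q is more luminous, by a factor of 1.33.

Star P: d = 1020 ly / 3.26 = 312.9 pc
Star P: M = m − 5 log₁₀ d + 5 = 15.64 − 5·2.4954 + 5 = 8.163
Star Q: M = m − 5 log₁₀ d + 5 = 5.09 − 5·0.4472 + 5 = 7.854
ΔM = M_P − M_Q = 8.163 − (7.854) = 0.309; smaller M is more luminous → Star Q.
L ratio = 10^(0.4 |ΔM|) = 10^0.124 = 1.329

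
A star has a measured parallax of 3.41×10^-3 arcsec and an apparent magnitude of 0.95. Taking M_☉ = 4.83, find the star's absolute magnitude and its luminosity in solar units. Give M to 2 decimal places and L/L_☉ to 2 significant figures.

M ≈ -6.39; L/L_☉ ≈ 31000

d = 1/p = 1/3.41×10^-3″ = 293.3 pc
M = m − 5 log₁₀ d + 5 = 0.95 − 5·2.4672 + 5 = -6.386
M − M_☉ = -6.386 − 4.83 = -11.216
L/L_☉ = 10^(−0.4 × -11.216) = 30650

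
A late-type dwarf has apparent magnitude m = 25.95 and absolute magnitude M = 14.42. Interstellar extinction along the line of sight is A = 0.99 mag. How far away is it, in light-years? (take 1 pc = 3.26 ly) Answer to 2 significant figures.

d ≈ 4200 ly

m − M = 5 log₁₀(d/10 pc) + A  ⇒  25.95 − (14.42) − 0.99 = 5 log₁₀(d/10)
10.540 = 5 log₁₀(d/10)
log₁₀ d = (m − M − A)/5 + 1 = 3.1080
d = 10^3.1080 = 1282 pc
= 4180 ly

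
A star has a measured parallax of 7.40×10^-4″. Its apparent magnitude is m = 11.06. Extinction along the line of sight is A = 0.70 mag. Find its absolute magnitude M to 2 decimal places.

d = 1/p = 1/7.40×10^-4″ = 1351 pc
5 log₁₀(d/10 pc) = 5 log₁₀(1351) − 5 = 10.654
M = m − 5 log₁₀(d/10) − A = 11.06 − 10.654 − 0.70 = -0.294

M ≈ -0.29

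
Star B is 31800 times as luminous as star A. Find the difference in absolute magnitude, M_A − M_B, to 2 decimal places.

Pogson: ΔM = −2.5 log₁₀(ratio) = −2.5 log₁₀(31800) = −2.5 × 4.5024 = -11.256
Star B is brighter so has the smaller magnitude: M_A − M_B is positive.

M_A − M_B ≈ 11.26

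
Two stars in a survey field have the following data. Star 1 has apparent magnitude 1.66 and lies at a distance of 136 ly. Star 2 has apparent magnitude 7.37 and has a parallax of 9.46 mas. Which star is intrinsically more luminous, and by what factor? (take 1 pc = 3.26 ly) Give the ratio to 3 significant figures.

Star 1 is more luminous, by a factor of 30.0.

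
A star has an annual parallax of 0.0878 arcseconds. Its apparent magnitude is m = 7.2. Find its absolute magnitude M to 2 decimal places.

d = 1/p = 1/0.0878″ = 11.39 pc
5 log₁₀(d/10 pc) = 5 log₁₀(11.39) − 5 = 0.283
M = m − 5 log₁₀(d/10) = 7.2 − 0.283 = 6.917

M ≈ 6.92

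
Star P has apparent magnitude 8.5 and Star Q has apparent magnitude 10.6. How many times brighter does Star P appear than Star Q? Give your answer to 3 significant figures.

Δm = 8.5 − (10.6) = -2.1
Flux ratio = 10^(−0.4 Δm) = 10^(−0.4 × -2.1) = 10^0.840 = 6.918

6.92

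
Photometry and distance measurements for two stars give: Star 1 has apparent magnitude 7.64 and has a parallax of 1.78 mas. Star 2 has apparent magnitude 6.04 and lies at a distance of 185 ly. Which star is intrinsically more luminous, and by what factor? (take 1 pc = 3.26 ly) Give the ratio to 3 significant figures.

Star 1: p = 1.78 mas = 1.78×10^-3″ → d = 1/p = 561.8 pc
Star 1: M = m − 5 log₁₀ d + 5 = 7.64 − 5·2.7496 + 5 = -1.108
Star 2: d = 185 ly / 3.26 = 56.75 pc
Star 2: M = m − 5 log₁₀ d + 5 = 6.04 − 5·1.7540 + 5 = 2.270
ΔM = M_1 − M_2 = -1.108 − (2.270) = -3.378; smaller M is more luminous → Star 1.
L ratio = 10^(0.4 |ΔM|) = 10^1.351 = 22.45

Star 1 is more luminous, by a factor of 22.5.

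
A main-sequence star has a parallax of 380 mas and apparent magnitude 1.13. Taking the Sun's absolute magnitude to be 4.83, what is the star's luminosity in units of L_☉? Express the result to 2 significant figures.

L/L_☉ ≈ 2.1

d = 1/p = 1000/380 mas = 2.632 pc
M = m − 5 log₁₀ d + 5 = 1.13 − 5·0.4202 + 5 = 4.029
M − M_☉ = 4.029 − 4.83 = -0.801
L/L_☉ = 10^(−0.4 × -0.801) = 2.091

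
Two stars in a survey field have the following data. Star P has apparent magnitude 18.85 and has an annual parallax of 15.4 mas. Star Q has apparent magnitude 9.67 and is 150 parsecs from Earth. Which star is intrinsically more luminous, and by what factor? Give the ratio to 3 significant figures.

Star Q is more luminous, by a factor of 25100.

Star P: p = 15.4 mas = 0.0154″ → d = 1/p = 64.94 pc
Star P: M = m − 5 log₁₀ d + 5 = 18.85 − 5·1.8125 + 5 = 14.788
Star Q: M = m − 5 log₁₀ d + 5 = 9.67 − 5·2.1761 + 5 = 3.790
ΔM = M_P − M_Q = 14.788 − (3.790) = 10.998; smaller M is more luminous → Star Q.
L ratio = 10^(0.4 |ΔM|) = 10^4.399 = 25070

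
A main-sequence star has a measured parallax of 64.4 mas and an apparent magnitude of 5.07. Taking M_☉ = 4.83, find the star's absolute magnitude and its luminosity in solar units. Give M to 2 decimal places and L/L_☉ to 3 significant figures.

d = 1/p = 1000/64.4 mas = 15.53 pc
M = m − 5 log₁₀ d + 5 = 5.07 − 5·1.1911 + 5 = 4.114
M − M_☉ = 4.114 − 4.83 = -0.716
L/L_☉ = 10^(−0.4 × -0.716) = 1.933

M ≈ 4.11; L/L_☉ ≈ 1.93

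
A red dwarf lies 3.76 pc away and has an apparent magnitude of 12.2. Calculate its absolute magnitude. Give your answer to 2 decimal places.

M ≈ 14.32

5 log₁₀(d/10 pc) = 5 log₁₀(3.760) − 5 = -2.124
M = m − 5 log₁₀(d/10) = 12.2 + 2.124 = 14.324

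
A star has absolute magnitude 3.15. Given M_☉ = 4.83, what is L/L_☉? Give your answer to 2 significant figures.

M − M_☉ = 3.15 − 4.83 = -1.680
L/L_☉ = 10^(−0.4 (M − M_☉)) = 10^0.672 = 4.699

L/L_☉ ≈ 4.7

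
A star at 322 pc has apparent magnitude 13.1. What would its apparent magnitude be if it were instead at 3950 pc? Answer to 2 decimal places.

Flux ∝ 1/d², so Δm = 5 log₁₀(d₂/d₁) = 5 log₁₀(3950/322) = 5.444
m₂ = m₁ + Δm = 13.1 + (5.444) = 18.544

m ≈ 18.54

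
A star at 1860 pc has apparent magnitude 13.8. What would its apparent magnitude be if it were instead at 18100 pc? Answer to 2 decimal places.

m ≈ 18.74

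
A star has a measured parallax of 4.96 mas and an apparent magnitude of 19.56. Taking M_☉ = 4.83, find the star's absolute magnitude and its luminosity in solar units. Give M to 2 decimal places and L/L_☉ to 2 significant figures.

d = 1/p = 1000/4.96 mas = 201.6 pc
M = m − 5 log₁₀ d + 5 = 19.56 − 5·2.3045 + 5 = 13.037
M − M_☉ = 13.037 − 4.83 = 8.207
L/L_☉ = 10^(−0.4 × 8.207) = 5.212×10^-4

M ≈ 13.04; L/L_☉ ≈ 5.2×10^-4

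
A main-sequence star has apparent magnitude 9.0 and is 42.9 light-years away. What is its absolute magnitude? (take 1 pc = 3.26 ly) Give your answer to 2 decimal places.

M ≈ 8.40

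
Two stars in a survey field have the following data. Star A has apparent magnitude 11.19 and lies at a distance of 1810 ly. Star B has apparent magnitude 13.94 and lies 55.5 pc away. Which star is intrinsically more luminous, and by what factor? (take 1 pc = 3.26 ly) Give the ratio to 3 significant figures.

Star A is more luminous, by a factor of 1260.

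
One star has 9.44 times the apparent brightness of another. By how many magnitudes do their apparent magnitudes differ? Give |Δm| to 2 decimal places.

|Δm| ≈ 2.44

Pogson: Δm = −2.5 log₁₀(ratio) = −2.5 log₁₀(9.44) = −2.5 × 0.9750 = -2.437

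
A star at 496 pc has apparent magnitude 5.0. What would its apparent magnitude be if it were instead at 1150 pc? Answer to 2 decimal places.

Flux ∝ 1/d², so Δm = 5 log₁₀(d₂/d₁) = 5 log₁₀(1150/496) = 1.826
m₂ = m₁ + Δm = 5.0 + (1.826) = 6.826

m ≈ 6.83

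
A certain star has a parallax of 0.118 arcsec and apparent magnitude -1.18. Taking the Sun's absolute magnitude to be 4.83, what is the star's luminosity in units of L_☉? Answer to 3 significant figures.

L/L_☉ ≈ 182

d = 1/p = 1/0.118″ = 8.475 pc
M = m − 5 log₁₀ d + 5 = -1.18 − 5·0.9281 + 5 = -0.821
M − M_☉ = -0.821 − 4.83 = -5.651
L/L_☉ = 10^(−0.4 × -5.651) = 182.1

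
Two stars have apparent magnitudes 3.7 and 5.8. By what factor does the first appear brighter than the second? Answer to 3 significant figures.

6.92

Δm = 3.7 − (5.8) = -2.1
Flux ratio = 10^(−0.4 Δm) = 10^(−0.4 × -2.1) = 10^0.840 = 6.918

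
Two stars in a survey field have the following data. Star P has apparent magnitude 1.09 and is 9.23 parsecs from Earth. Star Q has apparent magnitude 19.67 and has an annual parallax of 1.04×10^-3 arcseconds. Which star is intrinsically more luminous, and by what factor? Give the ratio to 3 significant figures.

Star P is more luminous, by a factor of 2490.

Star P: M = m − 5 log₁₀ d + 5 = 1.09 − 5·0.9652 + 5 = 1.264
Star Q: d = 1/p = 1/1.04×10^-3″ = 961.5 pc
Star Q: M = m − 5 log₁₀ d + 5 = 19.67 − 5·2.9830 + 5 = 9.755
ΔM = M_P − M_Q = 1.264 − (9.755) = -8.491; smaller M is more luminous → Star P.
L ratio = 10^(0.4 |ΔM|) = 10^3.396 = 2492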